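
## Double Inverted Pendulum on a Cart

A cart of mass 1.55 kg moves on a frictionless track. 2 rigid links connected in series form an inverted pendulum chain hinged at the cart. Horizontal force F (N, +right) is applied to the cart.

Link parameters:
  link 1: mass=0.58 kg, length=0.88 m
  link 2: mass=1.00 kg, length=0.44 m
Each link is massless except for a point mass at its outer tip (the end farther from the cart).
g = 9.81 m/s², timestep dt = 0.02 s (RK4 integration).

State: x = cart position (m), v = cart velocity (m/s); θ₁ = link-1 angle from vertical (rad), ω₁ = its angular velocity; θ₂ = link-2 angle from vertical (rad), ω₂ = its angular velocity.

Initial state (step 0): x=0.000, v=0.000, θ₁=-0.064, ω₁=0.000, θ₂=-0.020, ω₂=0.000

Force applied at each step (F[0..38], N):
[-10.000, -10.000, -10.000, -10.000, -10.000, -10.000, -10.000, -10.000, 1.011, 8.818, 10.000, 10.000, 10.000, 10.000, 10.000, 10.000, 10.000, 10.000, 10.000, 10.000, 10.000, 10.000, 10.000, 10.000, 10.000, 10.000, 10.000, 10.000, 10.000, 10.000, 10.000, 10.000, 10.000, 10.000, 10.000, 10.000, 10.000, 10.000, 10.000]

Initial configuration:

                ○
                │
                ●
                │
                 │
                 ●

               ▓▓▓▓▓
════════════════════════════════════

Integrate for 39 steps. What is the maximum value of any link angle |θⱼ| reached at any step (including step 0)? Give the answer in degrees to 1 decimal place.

apply F[0]=-10.000 → step 1: x=-0.001, v=-0.116, θ₁=-0.063, ω₁=0.100, θ₂=-0.019, ω₂=0.055
apply F[1]=-10.000 → step 2: x=-0.005, v=-0.232, θ₁=-0.060, ω₁=0.201, θ₂=-0.018, ω₂=0.109
apply F[2]=-10.000 → step 3: x=-0.010, v=-0.349, θ₁=-0.055, ω₁=0.305, θ₂=-0.015, ω₂=0.160
apply F[3]=-10.000 → step 4: x=-0.019, v=-0.468, θ₁=-0.048, ω₁=0.413, θ₂=-0.011, ω₂=0.207
apply F[4]=-10.000 → step 5: x=-0.029, v=-0.588, θ₁=-0.038, ω₁=0.527, θ₂=-0.007, ω₂=0.248
apply F[5]=-10.000 → step 6: x=-0.042, v=-0.711, θ₁=-0.027, ω₁=0.648, θ₂=-0.002, ω₂=0.282
apply F[6]=-10.000 → step 7: x=-0.058, v=-0.836, θ₁=-0.012, ω₁=0.779, θ₂=0.004, ω₂=0.307
apply F[7]=-10.000 → step 8: x=-0.076, v=-0.964, θ₁=0.005, ω₁=0.919, θ₂=0.011, ω₂=0.320
apply F[8]=+1.011 → step 9: x=-0.095, v=-0.954, θ₁=0.023, ω₁=0.910, θ₂=0.017, ω₂=0.320
apply F[9]=+8.818 → step 10: x=-0.113, v=-0.846, θ₁=0.040, ω₁=0.799, θ₂=0.023, ω₂=0.307
apply F[10]=+10.000 → step 11: x=-0.129, v=-0.726, θ₁=0.055, ω₁=0.682, θ₂=0.029, ω₂=0.282
apply F[11]=+10.000 → step 12: x=-0.142, v=-0.610, θ₁=0.067, ω₁=0.574, θ₂=0.035, ω₂=0.246
apply F[12]=+10.000 → step 13: x=-0.153, v=-0.495, θ₁=0.078, ω₁=0.474, θ₂=0.039, ω₂=0.202
apply F[13]=+10.000 → step 14: x=-0.162, v=-0.383, θ₁=0.086, ω₁=0.382, θ₂=0.043, ω₂=0.151
apply F[14]=+10.000 → step 15: x=-0.168, v=-0.273, θ₁=0.093, ω₁=0.295, θ₂=0.045, ω₂=0.094
apply F[15]=+10.000 → step 16: x=-0.173, v=-0.163, θ₁=0.098, ω₁=0.213, θ₂=0.046, ω₂=0.031
apply F[16]=+10.000 → step 17: x=-0.175, v=-0.055, θ₁=0.102, ω₁=0.134, θ₂=0.046, ω₂=-0.037
apply F[17]=+10.000 → step 18: x=-0.175, v=0.053, θ₁=0.104, ω₁=0.058, θ₂=0.045, ω₂=-0.110
apply F[18]=+10.000 → step 19: x=-0.173, v=0.160, θ₁=0.104, ω₁=-0.016, θ₂=0.042, ω₂=-0.186
apply F[19]=+10.000 → step 20: x=-0.168, v=0.267, θ₁=0.103, ω₁=-0.089, θ₂=0.037, ω₂=-0.267
apply F[20]=+10.000 → step 21: x=-0.162, v=0.375, θ₁=0.100, ω₁=-0.162, θ₂=0.031, ω₂=-0.352
apply F[21]=+10.000 → step 22: x=-0.153, v=0.484, θ₁=0.096, ω₁=-0.234, θ₂=0.023, ω₂=-0.441
apply F[22]=+10.000 → step 23: x=-0.143, v=0.594, θ₁=0.091, ω₁=-0.308, θ₂=0.013, ω₂=-0.535
apply F[23]=+10.000 → step 24: x=-0.130, v=0.705, θ₁=0.084, ω₁=-0.384, θ₂=0.002, ω₂=-0.633
apply F[24]=+10.000 → step 25: x=-0.114, v=0.818, θ₁=0.076, ω₁=-0.462, θ₂=-0.012, ω₂=-0.736
apply F[25]=+10.000 → step 26: x=-0.097, v=0.933, θ₁=0.066, ω₁=-0.543, θ₂=-0.028, ω₂=-0.844
apply F[26]=+10.000 → step 27: x=-0.077, v=1.051, θ₁=0.054, ω₁=-0.628, θ₂=-0.046, ω₂=-0.957
apply F[27]=+10.000 → step 28: x=-0.055, v=1.171, θ₁=0.040, ω₁=-0.717, θ₂=-0.066, ω₂=-1.074
apply F[28]=+10.000 → step 29: x=-0.030, v=1.294, θ₁=0.025, ω₁=-0.812, θ₂=-0.089, ω₂=-1.196
apply F[29]=+10.000 → step 30: x=-0.003, v=1.420, θ₁=0.008, ω₁=-0.914, θ₂=-0.114, ω₂=-1.322
apply F[30]=+10.000 → step 31: x=0.027, v=1.549, θ₁=-0.011, ω₁=-1.022, θ₂=-0.142, ω₂=-1.449
apply F[31]=+10.000 → step 32: x=0.059, v=1.682, θ₁=-0.033, ω₁=-1.139, θ₂=-0.172, ω₂=-1.578
apply F[32]=+10.000 → step 33: x=0.094, v=1.817, θ₁=-0.057, ω₁=-1.266, θ₂=-0.205, ω₂=-1.706
apply F[33]=+10.000 → step 34: x=0.132, v=1.956, θ₁=-0.084, ω₁=-1.403, θ₂=-0.240, ω₂=-1.830
apply F[34]=+10.000 → step 35: x=0.172, v=2.097, θ₁=-0.113, ω₁=-1.551, θ₂=-0.278, ω₂=-1.947
apply F[35]=+10.000 → step 36: x=0.215, v=2.239, θ₁=-0.146, ω₁=-1.711, θ₂=-0.318, ω₂=-2.053
apply F[36]=+10.000 → step 37: x=0.262, v=2.382, θ₁=-0.182, ω₁=-1.884, θ₂=-0.360, ω₂=-2.144
apply F[37]=+10.000 → step 38: x=0.311, v=2.524, θ₁=-0.221, ω₁=-2.070, θ₂=-0.404, ω₂=-2.217
apply F[38]=+10.000 → step 39: x=0.363, v=2.664, θ₁=-0.265, ω₁=-2.268, θ₂=-0.448, ω₂=-2.266
Max |angle| over trajectory = 0.448 rad = 25.7°.

Answer: 25.7°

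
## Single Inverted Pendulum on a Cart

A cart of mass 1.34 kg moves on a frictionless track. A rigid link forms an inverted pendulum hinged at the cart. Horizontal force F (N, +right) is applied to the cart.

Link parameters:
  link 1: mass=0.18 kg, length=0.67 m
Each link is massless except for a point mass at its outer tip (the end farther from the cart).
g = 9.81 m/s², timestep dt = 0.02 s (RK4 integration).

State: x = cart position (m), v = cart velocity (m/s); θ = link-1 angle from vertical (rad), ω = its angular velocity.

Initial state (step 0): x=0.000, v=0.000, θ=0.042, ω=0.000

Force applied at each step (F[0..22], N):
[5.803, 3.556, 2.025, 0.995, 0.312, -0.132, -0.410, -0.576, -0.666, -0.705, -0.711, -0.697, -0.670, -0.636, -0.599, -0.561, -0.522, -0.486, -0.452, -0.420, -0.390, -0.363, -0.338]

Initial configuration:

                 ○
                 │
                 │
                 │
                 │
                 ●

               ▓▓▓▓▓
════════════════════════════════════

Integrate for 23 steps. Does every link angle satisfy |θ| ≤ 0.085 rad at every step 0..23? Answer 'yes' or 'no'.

Answer: yes

Derivation:
apply F[0]=+5.803 → step 1: x=0.001, v=0.085, θ=0.041, ω=-0.115
apply F[1]=+3.556 → step 2: x=0.003, v=0.138, θ=0.038, ω=-0.181
apply F[2]=+2.025 → step 3: x=0.006, v=0.167, θ=0.034, ω=-0.214
apply F[3]=+0.995 → step 4: x=0.010, v=0.181, θ=0.030, ω=-0.226
apply F[4]=+0.312 → step 5: x=0.013, v=0.185, θ=0.025, ω=-0.224
apply F[5]=-0.132 → step 6: x=0.017, v=0.182, θ=0.021, ω=-0.213
apply F[6]=-0.410 → step 7: x=0.021, v=0.176, θ=0.017, ω=-0.198
apply F[7]=-0.576 → step 8: x=0.024, v=0.167, θ=0.013, ω=-0.180
apply F[8]=-0.666 → step 9: x=0.027, v=0.156, θ=0.009, ω=-0.162
apply F[9]=-0.705 → step 10: x=0.030, v=0.146, θ=0.006, ω=-0.144
apply F[10]=-0.711 → step 11: x=0.033, v=0.135, θ=0.004, ω=-0.126
apply F[11]=-0.697 → step 12: x=0.036, v=0.124, θ=0.001, ω=-0.110
apply F[12]=-0.670 → step 13: x=0.038, v=0.114, θ=-0.001, ω=-0.095
apply F[13]=-0.636 → step 14: x=0.040, v=0.105, θ=-0.003, ω=-0.081
apply F[14]=-0.599 → step 15: x=0.042, v=0.096, θ=-0.004, ω=-0.069
apply F[15]=-0.561 → step 16: x=0.044, v=0.088, θ=-0.005, ω=-0.058
apply F[16]=-0.522 → step 17: x=0.046, v=0.080, θ=-0.006, ω=-0.049
apply F[17]=-0.486 → step 18: x=0.047, v=0.073, θ=-0.007, ω=-0.040
apply F[18]=-0.452 → step 19: x=0.049, v=0.067, θ=-0.008, ω=-0.033
apply F[19]=-0.420 → step 20: x=0.050, v=0.061, θ=-0.009, ω=-0.026
apply F[20]=-0.390 → step 21: x=0.051, v=0.055, θ=-0.009, ω=-0.020
apply F[21]=-0.363 → step 22: x=0.052, v=0.050, θ=-0.009, ω=-0.015
apply F[22]=-0.338 → step 23: x=0.053, v=0.045, θ=-0.010, ω=-0.011
Max |angle| over trajectory = 0.042 rad; bound = 0.085 → within bound.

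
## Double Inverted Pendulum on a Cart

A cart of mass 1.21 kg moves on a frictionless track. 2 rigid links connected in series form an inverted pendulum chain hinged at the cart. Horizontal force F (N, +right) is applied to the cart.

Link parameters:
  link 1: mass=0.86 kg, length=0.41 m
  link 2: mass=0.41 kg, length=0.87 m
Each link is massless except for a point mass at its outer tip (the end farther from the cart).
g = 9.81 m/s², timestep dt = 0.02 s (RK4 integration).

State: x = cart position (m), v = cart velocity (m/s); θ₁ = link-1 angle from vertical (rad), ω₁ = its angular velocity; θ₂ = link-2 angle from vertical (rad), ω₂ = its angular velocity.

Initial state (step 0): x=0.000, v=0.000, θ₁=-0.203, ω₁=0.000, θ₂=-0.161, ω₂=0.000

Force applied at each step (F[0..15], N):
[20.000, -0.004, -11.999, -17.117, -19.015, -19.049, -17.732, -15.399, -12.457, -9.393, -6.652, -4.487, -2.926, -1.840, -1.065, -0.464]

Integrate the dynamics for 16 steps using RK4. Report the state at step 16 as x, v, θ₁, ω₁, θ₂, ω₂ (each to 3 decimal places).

apply F[0]=+20.000 → step 1: x=0.004, v=0.356, θ₁=-0.213, ω₁=-0.953, θ₂=-0.161, ω₂=0.009
apply F[1]=-0.004 → step 2: x=0.011, v=0.396, θ₁=-0.234, ω₁=-1.166, θ₂=-0.161, ω₂=0.027
apply F[2]=-11.999 → step 3: x=0.018, v=0.252, θ₁=-0.255, ω₁=-0.963, θ₂=-0.160, ω₂=0.058
apply F[3]=-17.117 → step 4: x=0.020, v=0.035, θ₁=-0.271, ω₁=-0.605, θ₂=-0.158, ω₂=0.100
apply F[4]=-19.015 → step 5: x=0.019, v=-0.208, θ₁=-0.279, ω₁=-0.200, θ₂=-0.156, ω₂=0.151
apply F[5]=-19.049 → step 6: x=0.012, v=-0.450, θ₁=-0.279, ω₁=0.198, θ₂=-0.152, ω₂=0.204
apply F[6]=-17.732 → step 7: x=0.001, v=-0.672, θ₁=-0.271, ω₁=0.556, θ₂=-0.147, ω₂=0.257
apply F[7]=-15.399 → step 8: x=-0.014, v=-0.863, θ₁=-0.257, ω₁=0.847, θ₂=-0.142, ω₂=0.304
apply F[8]=-12.457 → step 9: x=-0.033, v=-1.013, θ₁=-0.238, ω₁=1.057, θ₂=-0.135, ω₂=0.344
apply F[9]=-9.393 → step 10: x=-0.055, v=-1.120, θ₁=-0.216, ω₁=1.181, θ₂=-0.128, ω₂=0.377
apply F[10]=-6.652 → step 11: x=-0.078, v=-1.189, θ₁=-0.192, ω₁=1.232, θ₂=-0.120, ω₂=0.403
apply F[11]=-4.487 → step 12: x=-0.102, v=-1.228, θ₁=-0.167, ω₁=1.227, θ₂=-0.112, ω₂=0.423
apply F[12]=-2.926 → step 13: x=-0.127, v=-1.247, θ₁=-0.143, ω₁=1.188, θ₂=-0.103, ω₂=0.438
apply F[13]=-1.840 → step 14: x=-0.152, v=-1.252, θ₁=-0.120, ω₁=1.131, θ₂=-0.095, ω₂=0.448
apply F[14]=-1.065 → step 15: x=-0.177, v=-1.249, θ₁=-0.098, ω₁=1.067, θ₂=-0.086, ω₂=0.454
apply F[15]=-0.464 → step 16: x=-0.201, v=-1.240, θ₁=-0.077, ω₁=1.002, θ₂=-0.076, ω₂=0.456

Answer: x=-0.201, v=-1.240, θ₁=-0.077, ω₁=1.002, θ₂=-0.076, ω₂=0.456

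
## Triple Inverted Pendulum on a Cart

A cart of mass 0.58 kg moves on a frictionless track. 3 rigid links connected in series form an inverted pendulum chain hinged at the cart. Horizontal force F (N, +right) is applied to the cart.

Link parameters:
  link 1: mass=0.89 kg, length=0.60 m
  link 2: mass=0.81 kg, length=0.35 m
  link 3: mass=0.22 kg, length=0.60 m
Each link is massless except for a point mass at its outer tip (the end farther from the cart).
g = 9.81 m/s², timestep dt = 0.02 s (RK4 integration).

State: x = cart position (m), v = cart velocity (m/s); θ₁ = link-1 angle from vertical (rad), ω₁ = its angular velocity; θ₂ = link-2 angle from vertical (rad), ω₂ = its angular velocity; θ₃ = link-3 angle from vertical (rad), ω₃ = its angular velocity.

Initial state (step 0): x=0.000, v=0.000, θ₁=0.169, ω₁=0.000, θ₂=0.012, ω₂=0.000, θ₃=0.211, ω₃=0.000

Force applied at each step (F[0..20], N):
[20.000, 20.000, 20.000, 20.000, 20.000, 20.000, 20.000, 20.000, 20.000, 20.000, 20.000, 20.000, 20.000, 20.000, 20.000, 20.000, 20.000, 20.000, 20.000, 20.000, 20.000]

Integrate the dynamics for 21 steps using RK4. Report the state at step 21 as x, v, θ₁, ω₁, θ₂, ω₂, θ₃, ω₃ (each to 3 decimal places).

Answer: x=1.381, v=2.213, θ₁=-2.014, ω₁=-6.059, θ₂=-1.801, ω₂=-9.770, θ₃=-0.560, ω₃=-8.320

Derivation:
apply F[0]=+20.000 → step 1: x=0.005, v=0.541, θ₁=0.161, ω₁=-0.755, θ₂=0.009, ω₂=-0.300, θ₃=0.212, ω₃=0.113
apply F[1]=+20.000 → step 2: x=0.022, v=1.104, θ₁=0.138, ω₁=-1.563, θ₂=0.000, ω₂=-0.567, θ₃=0.215, ω₃=0.222
apply F[2]=+20.000 → step 3: x=0.050, v=1.709, θ₁=0.098, ω₁=-2.475, θ₂=-0.013, ω₂=-0.765, θ₃=0.221, ω₃=0.319
apply F[3]=+20.000 → step 4: x=0.090, v=2.367, θ₁=0.039, ω₁=-3.524, θ₂=-0.030, ω₂=-0.862, θ₃=0.228, ω₃=0.382
apply F[4]=+20.000 → step 5: x=0.145, v=3.053, θ₁=-0.043, ω₁=-4.666, θ₂=-0.047, ω₂=-0.863, θ₃=0.236, ω₃=0.375
apply F[5]=+20.000 → step 6: x=0.212, v=3.679, θ₁=-0.148, ω₁=-5.718, θ₂=-0.064, ω₂=-0.874, θ₃=0.242, ω₃=0.258
apply F[6]=+20.000 → step 7: x=0.291, v=4.134, θ₁=-0.270, ω₁=-6.439, θ₂=-0.083, ω₂=-1.082, θ₃=0.245, ω₃=0.035
apply F[7]=+20.000 → step 8: x=0.376, v=4.388, θ₁=-0.402, ω₁=-6.771, θ₂=-0.109, ω₂=-1.572, θ₃=0.243, ω₃=-0.239
apply F[8]=+20.000 → step 9: x=0.465, v=4.497, θ₁=-0.539, ω₁=-6.842, θ₂=-0.148, ω₂=-2.277, θ₃=0.236, ω₃=-0.521
apply F[9]=+20.000 → step 10: x=0.556, v=4.519, θ₁=-0.675, ω₁=-6.784, θ₂=-0.201, ω₂=-3.099, θ₃=0.222, ω₃=-0.803
apply F[10]=+20.000 → step 11: x=0.646, v=4.487, θ₁=-0.810, ω₁=-6.669, θ₂=-0.272, ω₂=-3.967, θ₃=0.204, ω₃=-1.094
apply F[11]=+20.000 → step 12: x=0.735, v=4.416, θ₁=-0.942, ω₁=-6.528, θ₂=-0.360, ω₂=-4.841, θ₃=0.179, ω₃=-1.411
apply F[12]=+20.000 → step 13: x=0.822, v=4.314, θ₁=-1.071, ω₁=-6.373, θ₂=-0.465, ω₂=-5.698, θ₃=0.147, ω₃=-1.775
apply F[13]=+20.000 → step 14: x=0.907, v=4.184, θ₁=-1.197, ω₁=-6.209, θ₂=-0.588, ω₂=-6.521, θ₃=0.107, ω₃=-2.205
apply F[14]=+20.000 → step 15: x=0.989, v=4.023, θ₁=-1.319, ω₁=-6.042, θ₂=-0.726, ω₂=-7.295, θ₃=0.058, ω₃=-2.722
apply F[15]=+20.000 → step 16: x=1.068, v=3.831, θ₁=-1.438, ω₁=-5.883, θ₂=-0.879, ω₂=-8.006, θ₃=-0.002, ω₃=-3.345
apply F[16]=+20.000 → step 17: x=1.142, v=3.602, θ₁=-1.555, ω₁=-5.750, θ₂=-1.046, ω₂=-8.636, θ₃=-0.077, ω₃=-4.087
apply F[17]=+20.000 → step 18: x=1.212, v=3.332, θ₁=-1.669, ω₁=-5.666, θ₂=-1.224, ω₂=-9.163, θ₃=-0.167, ω₃=-4.958
apply F[18]=+20.000 → step 19: x=1.275, v=3.014, θ₁=-1.782, ω₁=-5.665, θ₂=-1.411, ω₂=-9.556, θ₃=-0.276, ω₃=-5.960
apply F[19]=+20.000 → step 20: x=1.332, v=2.643, θ₁=-1.896, ω₁=-5.784, θ₂=-1.605, ω₂=-9.773, θ₃=-0.406, ω₃=-7.085
apply F[20]=+20.000 → step 21: x=1.381, v=2.213, θ₁=-2.014, ω₁=-6.059, θ₂=-1.801, ω₂=-9.770, θ₃=-0.560, ω₃=-8.320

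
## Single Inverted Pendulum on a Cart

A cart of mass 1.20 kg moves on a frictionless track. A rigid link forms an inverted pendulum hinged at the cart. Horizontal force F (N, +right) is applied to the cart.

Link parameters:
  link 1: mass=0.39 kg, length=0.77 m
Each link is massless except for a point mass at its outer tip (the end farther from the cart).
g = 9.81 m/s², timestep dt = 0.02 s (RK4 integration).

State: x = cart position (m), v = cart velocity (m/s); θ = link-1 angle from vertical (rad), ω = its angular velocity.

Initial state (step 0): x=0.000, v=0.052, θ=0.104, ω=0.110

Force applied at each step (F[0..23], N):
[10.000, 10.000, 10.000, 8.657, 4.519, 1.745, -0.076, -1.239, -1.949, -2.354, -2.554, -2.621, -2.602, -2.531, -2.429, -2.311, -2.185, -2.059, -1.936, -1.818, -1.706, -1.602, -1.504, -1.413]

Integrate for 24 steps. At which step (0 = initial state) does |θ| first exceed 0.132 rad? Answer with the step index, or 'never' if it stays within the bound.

apply F[0]=+10.000 → step 1: x=0.003, v=0.211, θ=0.104, ω=-0.069
apply F[1]=+10.000 → step 2: x=0.008, v=0.371, θ=0.101, ω=-0.249
apply F[2]=+10.000 → step 3: x=0.017, v=0.531, θ=0.094, ω=-0.431
apply F[3]=+8.657 → step 4: x=0.029, v=0.669, θ=0.084, ω=-0.587
apply F[4]=+4.519 → step 5: x=0.044, v=0.740, θ=0.072, ω=-0.659
apply F[5]=+1.745 → step 6: x=0.059, v=0.765, θ=0.058, ω=-0.674
apply F[6]=-0.076 → step 7: x=0.074, v=0.760, θ=0.045, ω=-0.656
apply F[7]=-1.239 → step 8: x=0.089, v=0.737, θ=0.032, ω=-0.616
apply F[8]=-1.949 → step 9: x=0.103, v=0.703, θ=0.021, ω=-0.565
apply F[9]=-2.354 → step 10: x=0.117, v=0.663, θ=0.010, ω=-0.509
apply F[10]=-2.554 → step 11: x=0.130, v=0.620, θ=0.000, ω=-0.452
apply F[11]=-2.621 → step 12: x=0.142, v=0.577, θ=-0.008, ω=-0.396
apply F[12]=-2.602 → step 13: x=0.153, v=0.534, θ=-0.016, ω=-0.344
apply F[13]=-2.531 → step 14: x=0.163, v=0.493, θ=-0.022, ω=-0.296
apply F[14]=-2.429 → step 15: x=0.173, v=0.454, θ=-0.027, ω=-0.251
apply F[15]=-2.311 → step 16: x=0.181, v=0.418, θ=-0.032, ω=-0.211
apply F[16]=-2.185 → step 17: x=0.189, v=0.383, θ=-0.036, ω=-0.176
apply F[17]=-2.059 → step 18: x=0.197, v=0.352, θ=-0.039, ω=-0.144
apply F[18]=-1.936 → step 19: x=0.203, v=0.322, θ=-0.042, ω=-0.116
apply F[19]=-1.818 → step 20: x=0.210, v=0.294, θ=-0.044, ω=-0.091
apply F[20]=-1.706 → step 21: x=0.215, v=0.269, θ=-0.045, ω=-0.069
apply F[21]=-1.602 → step 22: x=0.220, v=0.245, θ=-0.047, ω=-0.050
apply F[22]=-1.504 → step 23: x=0.225, v=0.223, θ=-0.047, ω=-0.033
apply F[23]=-1.413 → step 24: x=0.229, v=0.202, θ=-0.048, ω=-0.019
max |θ| = 0.104 ≤ 0.132 over all 25 states.

Answer: never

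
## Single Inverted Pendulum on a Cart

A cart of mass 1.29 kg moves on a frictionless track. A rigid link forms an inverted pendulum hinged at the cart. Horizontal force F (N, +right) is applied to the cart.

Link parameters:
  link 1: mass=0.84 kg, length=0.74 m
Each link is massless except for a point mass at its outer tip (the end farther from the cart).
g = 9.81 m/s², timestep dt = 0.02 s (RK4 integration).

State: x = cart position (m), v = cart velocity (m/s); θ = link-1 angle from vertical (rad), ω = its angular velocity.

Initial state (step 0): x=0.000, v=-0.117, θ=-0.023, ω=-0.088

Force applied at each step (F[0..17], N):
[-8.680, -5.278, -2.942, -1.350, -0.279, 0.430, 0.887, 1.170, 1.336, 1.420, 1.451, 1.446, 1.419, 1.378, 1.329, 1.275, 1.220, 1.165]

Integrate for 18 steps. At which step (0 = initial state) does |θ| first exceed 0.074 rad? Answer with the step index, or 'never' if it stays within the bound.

apply F[0]=-8.680 → step 1: x=-0.004, v=-0.249, θ=-0.023, ω=0.084
apply F[1]=-5.278 → step 2: x=-0.009, v=-0.328, θ=-0.020, ω=0.184
apply F[2]=-2.942 → step 3: x=-0.016, v=-0.371, θ=-0.016, ω=0.238
apply F[3]=-1.350 → step 4: x=-0.024, v=-0.390, θ=-0.011, ω=0.260
apply F[4]=-0.279 → step 5: x=-0.032, v=-0.393, θ=-0.006, ω=0.262
apply F[5]=+0.430 → step 6: x=-0.040, v=-0.386, θ=-0.001, ω=0.252
apply F[6]=+0.887 → step 7: x=-0.047, v=-0.373, θ=0.004, ω=0.234
apply F[7]=+1.170 → step 8: x=-0.054, v=-0.355, θ=0.009, ω=0.212
apply F[8]=+1.336 → step 9: x=-0.061, v=-0.336, θ=0.013, ω=0.189
apply F[9]=+1.420 → step 10: x=-0.068, v=-0.316, θ=0.016, ω=0.166
apply F[10]=+1.451 → step 11: x=-0.074, v=-0.296, θ=0.019, ω=0.143
apply F[11]=+1.446 → step 12: x=-0.080, v=-0.276, θ=0.022, ω=0.122
apply F[12]=+1.419 → step 13: x=-0.085, v=-0.257, θ=0.024, ω=0.102
apply F[13]=+1.378 → step 14: x=-0.090, v=-0.238, θ=0.026, ω=0.084
apply F[14]=+1.329 → step 15: x=-0.095, v=-0.221, θ=0.027, ω=0.068
apply F[15]=+1.275 → step 16: x=-0.099, v=-0.205, θ=0.029, ω=0.053
apply F[16]=+1.220 → step 17: x=-0.103, v=-0.190, θ=0.030, ω=0.041
apply F[17]=+1.165 → step 18: x=-0.106, v=-0.176, θ=0.030, ω=0.029
max |θ| = 0.030 ≤ 0.074 over all 19 states.

Answer: never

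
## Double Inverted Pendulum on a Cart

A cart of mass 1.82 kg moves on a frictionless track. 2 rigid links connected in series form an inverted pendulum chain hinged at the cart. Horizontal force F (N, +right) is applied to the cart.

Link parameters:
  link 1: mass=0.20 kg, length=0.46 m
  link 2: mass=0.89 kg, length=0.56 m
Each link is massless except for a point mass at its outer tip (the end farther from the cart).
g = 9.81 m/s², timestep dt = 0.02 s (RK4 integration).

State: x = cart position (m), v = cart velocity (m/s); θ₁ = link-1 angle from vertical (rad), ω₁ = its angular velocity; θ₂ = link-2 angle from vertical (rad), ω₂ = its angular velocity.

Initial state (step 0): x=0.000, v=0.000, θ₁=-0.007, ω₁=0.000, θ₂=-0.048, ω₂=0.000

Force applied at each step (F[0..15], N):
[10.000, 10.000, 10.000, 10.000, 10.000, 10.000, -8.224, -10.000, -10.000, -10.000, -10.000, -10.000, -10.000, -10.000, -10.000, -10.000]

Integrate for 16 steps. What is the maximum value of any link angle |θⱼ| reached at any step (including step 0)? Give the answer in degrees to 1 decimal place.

apply F[0]=+10.000 → step 1: x=0.001, v=0.111, θ₁=-0.009, ω₁=-0.168, θ₂=-0.049, ω₂=-0.077
apply F[1]=+10.000 → step 2: x=0.004, v=0.222, θ₁=-0.014, ω₁=-0.342, θ₂=-0.051, ω₂=-0.150
apply F[2]=+10.000 → step 3: x=0.010, v=0.334, θ₁=-0.022, ω₁=-0.528, θ₂=-0.055, ω₂=-0.215
apply F[3]=+10.000 → step 4: x=0.018, v=0.447, θ₁=-0.035, ω₁=-0.734, θ₂=-0.060, ω₂=-0.267
apply F[4]=+10.000 → step 5: x=0.028, v=0.562, θ₁=-0.052, ω₁=-0.967, θ₂=-0.065, ω₂=-0.302
apply F[5]=+10.000 → step 6: x=0.040, v=0.678, θ₁=-0.074, ω₁=-1.236, θ₂=-0.071, ω₂=-0.312
apply F[6]=-8.224 → step 7: x=0.053, v=0.597, θ₁=-0.097, ω₁=-1.118, θ₂=-0.078, ω₂=-0.291
apply F[7]=-10.000 → step 8: x=0.064, v=0.500, θ₁=-0.119, ω₁=-1.006, θ₂=-0.083, ω₂=-0.239
apply F[8]=-10.000 → step 9: x=0.073, v=0.405, θ₁=-0.138, ω₁=-0.938, θ₂=-0.087, ω₂=-0.156
apply F[9]=-10.000 → step 10: x=0.080, v=0.312, θ₁=-0.156, ω₁=-0.914, θ₂=-0.089, ω₂=-0.043
apply F[10]=-10.000 → step 11: x=0.086, v=0.222, θ₁=-0.175, ω₁=-0.934, θ₂=-0.088, ω₂=0.102
apply F[11]=-10.000 → step 12: x=0.089, v=0.133, θ₁=-0.194, ω₁=-1.002, θ₂=-0.085, ω₂=0.284
apply F[12]=-10.000 → step 13: x=0.091, v=0.046, θ₁=-0.215, ω₁=-1.121, θ₂=-0.077, ω₂=0.506
apply F[13]=-10.000 → step 14: x=0.091, v=-0.041, θ₁=-0.239, ω₁=-1.292, θ₂=-0.064, ω₂=0.770
apply F[14]=-10.000 → step 15: x=0.089, v=-0.127, θ₁=-0.267, ω₁=-1.508, θ₂=-0.046, ω₂=1.072
apply F[15]=-10.000 → step 16: x=0.086, v=-0.214, θ₁=-0.300, ω₁=-1.755, θ₂=-0.021, ω₂=1.401
Max |angle| over trajectory = 0.300 rad = 17.2°.

Answer: 17.2°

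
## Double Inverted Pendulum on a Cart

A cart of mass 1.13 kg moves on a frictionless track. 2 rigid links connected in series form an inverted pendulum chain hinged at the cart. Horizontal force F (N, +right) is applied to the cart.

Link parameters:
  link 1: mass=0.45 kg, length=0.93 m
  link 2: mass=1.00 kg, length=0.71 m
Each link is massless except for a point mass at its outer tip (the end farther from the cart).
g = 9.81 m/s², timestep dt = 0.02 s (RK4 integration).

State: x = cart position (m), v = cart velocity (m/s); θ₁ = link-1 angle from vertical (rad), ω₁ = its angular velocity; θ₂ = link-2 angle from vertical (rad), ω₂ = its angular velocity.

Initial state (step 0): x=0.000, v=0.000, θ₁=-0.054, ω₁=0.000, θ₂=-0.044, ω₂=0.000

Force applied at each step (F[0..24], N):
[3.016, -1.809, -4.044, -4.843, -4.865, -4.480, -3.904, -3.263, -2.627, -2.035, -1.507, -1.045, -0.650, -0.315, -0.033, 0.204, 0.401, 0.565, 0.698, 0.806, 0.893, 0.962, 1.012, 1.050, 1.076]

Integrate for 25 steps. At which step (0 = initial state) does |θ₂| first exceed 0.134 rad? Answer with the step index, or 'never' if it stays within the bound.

Answer: never

Derivation:
apply F[0]=+3.016 → step 1: x=0.001, v=0.067, θ₁=-0.055, ω₁=-0.088, θ₂=-0.044, ω₂=0.009
apply F[1]=-1.809 → step 2: x=0.002, v=0.049, θ₁=-0.057, ω₁=-0.086, θ₂=-0.044, ω₂=0.020
apply F[2]=-4.044 → step 3: x=0.002, v=-0.008, θ₁=-0.058, ω₁=-0.044, θ₂=-0.043, ω₂=0.032
apply F[3]=-4.843 → step 4: x=0.001, v=-0.079, θ₁=-0.058, ω₁=0.013, θ₂=-0.042, ω₂=0.046
apply F[4]=-4.865 → step 5: x=-0.001, v=-0.150, θ₁=-0.057, ω₁=0.069, θ₂=-0.041, ω₂=0.061
apply F[5]=-4.480 → step 6: x=-0.005, v=-0.215, θ₁=-0.056, ω₁=0.120, θ₂=-0.040, ω₂=0.075
apply F[6]=-3.904 → step 7: x=-0.009, v=-0.270, θ₁=-0.053, ω₁=0.160, θ₂=-0.038, ω₂=0.089
apply F[7]=-3.263 → step 8: x=-0.015, v=-0.315, θ₁=-0.049, ω₁=0.191, θ₂=-0.036, ω₂=0.101
apply F[8]=-2.627 → step 9: x=-0.022, v=-0.350, θ₁=-0.045, ω₁=0.213, θ₂=-0.034, ω₂=0.112
apply F[9]=-2.035 → step 10: x=-0.029, v=-0.375, θ₁=-0.041, ω₁=0.226, θ₂=-0.032, ω₂=0.120
apply F[10]=-1.507 → step 11: x=-0.037, v=-0.392, θ₁=-0.036, ω₁=0.233, θ₂=-0.029, ω₂=0.127
apply F[11]=-1.045 → step 12: x=-0.045, v=-0.402, θ₁=-0.032, ω₁=0.234, θ₂=-0.027, ω₂=0.132
apply F[12]=-0.650 → step 13: x=-0.053, v=-0.406, θ₁=-0.027, ω₁=0.230, θ₂=-0.024, ω₂=0.136
apply F[13]=-0.315 → step 14: x=-0.061, v=-0.406, θ₁=-0.022, ω₁=0.224, θ₂=-0.021, ω₂=0.137
apply F[14]=-0.033 → step 15: x=-0.069, v=-0.401, θ₁=-0.018, ω₁=0.215, θ₂=-0.019, ω₂=0.138
apply F[15]=+0.204 → step 16: x=-0.077, v=-0.394, θ₁=-0.014, ω₁=0.204, θ₂=-0.016, ω₂=0.136
apply F[16]=+0.401 → step 17: x=-0.085, v=-0.384, θ₁=-0.010, ω₁=0.192, θ₂=-0.013, ω₂=0.134
apply F[17]=+0.565 → step 18: x=-0.092, v=-0.372, θ₁=-0.006, ω₁=0.179, θ₂=-0.011, ω₂=0.130
apply F[18]=+0.698 → step 19: x=-0.100, v=-0.358, θ₁=-0.003, ω₁=0.166, θ₂=-0.008, ω₂=0.126
apply F[19]=+0.806 → step 20: x=-0.107, v=-0.344, θ₁=0.001, ω₁=0.153, θ₂=-0.006, ω₂=0.121
apply F[20]=+0.893 → step 21: x=-0.113, v=-0.328, θ₁=0.003, ω₁=0.140, θ₂=-0.003, ω₂=0.115
apply F[21]=+0.962 → step 22: x=-0.120, v=-0.312, θ₁=0.006, ω₁=0.127, θ₂=-0.001, ω₂=0.109
apply F[22]=+1.012 → step 23: x=-0.126, v=-0.296, θ₁=0.009, ω₁=0.114, θ₂=0.001, ω₂=0.103
apply F[23]=+1.050 → step 24: x=-0.132, v=-0.280, θ₁=0.011, ω₁=0.103, θ₂=0.003, ω₂=0.096
apply F[24]=+1.076 → step 25: x=-0.137, v=-0.264, θ₁=0.013, ω₁=0.091, θ₂=0.005, ω₂=0.090
max |θ₂| = 0.044 ≤ 0.134 over all 26 states.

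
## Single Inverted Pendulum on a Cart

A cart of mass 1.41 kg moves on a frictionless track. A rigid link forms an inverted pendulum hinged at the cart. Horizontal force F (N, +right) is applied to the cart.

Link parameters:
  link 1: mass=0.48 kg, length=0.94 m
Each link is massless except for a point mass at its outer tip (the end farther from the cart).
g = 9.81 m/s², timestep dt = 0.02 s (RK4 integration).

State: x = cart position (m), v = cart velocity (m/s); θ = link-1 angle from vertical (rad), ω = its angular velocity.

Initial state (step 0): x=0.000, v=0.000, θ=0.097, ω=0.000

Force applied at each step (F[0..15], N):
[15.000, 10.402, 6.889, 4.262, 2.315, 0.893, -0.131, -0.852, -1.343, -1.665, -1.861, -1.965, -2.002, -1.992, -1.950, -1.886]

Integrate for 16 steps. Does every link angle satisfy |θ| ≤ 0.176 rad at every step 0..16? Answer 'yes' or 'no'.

apply F[0]=+15.000 → step 1: x=0.002, v=0.206, θ=0.095, ω=-0.198
apply F[1]=+10.402 → step 2: x=0.008, v=0.347, θ=0.090, ω=-0.328
apply F[2]=+6.889 → step 3: x=0.015, v=0.439, θ=0.082, ω=-0.407
apply F[3]=+4.262 → step 4: x=0.025, v=0.494, θ=0.074, ω=-0.449
apply F[4]=+2.315 → step 5: x=0.035, v=0.522, θ=0.065, ω=-0.465
apply F[5]=+0.893 → step 6: x=0.045, v=0.531, θ=0.055, ω=-0.462
apply F[6]=-0.131 → step 7: x=0.056, v=0.526, θ=0.046, ω=-0.446
apply F[7]=-0.852 → step 8: x=0.066, v=0.511, θ=0.038, ω=-0.421
apply F[8]=-1.343 → step 9: x=0.076, v=0.490, θ=0.030, ω=-0.391
apply F[9]=-1.665 → step 10: x=0.086, v=0.464, θ=0.022, ω=-0.359
apply F[10]=-1.861 → step 11: x=0.095, v=0.437, θ=0.015, ω=-0.326
apply F[11]=-1.965 → step 12: x=0.103, v=0.408, θ=0.009, ω=-0.293
apply F[12]=-2.002 → step 13: x=0.111, v=0.379, θ=0.004, ω=-0.261
apply F[13]=-1.992 → step 14: x=0.119, v=0.351, θ=-0.001, ω=-0.231
apply F[14]=-1.950 → step 15: x=0.125, v=0.323, θ=-0.006, ω=-0.202
apply F[15]=-1.886 → step 16: x=0.131, v=0.297, θ=-0.009, ω=-0.176
Max |angle| over trajectory = 0.097 rad; bound = 0.176 → within bound.

Answer: yes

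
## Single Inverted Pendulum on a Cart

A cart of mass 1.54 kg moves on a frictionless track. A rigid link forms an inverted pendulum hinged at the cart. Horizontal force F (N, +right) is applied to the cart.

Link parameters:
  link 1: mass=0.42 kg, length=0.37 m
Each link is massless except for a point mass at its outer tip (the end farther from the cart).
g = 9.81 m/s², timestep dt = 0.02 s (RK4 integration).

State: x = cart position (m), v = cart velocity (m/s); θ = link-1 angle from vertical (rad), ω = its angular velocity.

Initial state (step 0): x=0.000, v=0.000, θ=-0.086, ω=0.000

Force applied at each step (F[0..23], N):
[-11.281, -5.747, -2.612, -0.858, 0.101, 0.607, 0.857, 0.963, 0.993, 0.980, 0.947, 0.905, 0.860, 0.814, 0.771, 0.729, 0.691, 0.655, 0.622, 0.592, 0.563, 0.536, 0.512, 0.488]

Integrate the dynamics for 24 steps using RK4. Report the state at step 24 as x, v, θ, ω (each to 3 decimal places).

apply F[0]=-11.281 → step 1: x=-0.001, v=-0.142, θ=-0.083, ω=0.337
apply F[1]=-5.747 → step 2: x=-0.005, v=-0.212, θ=-0.074, ω=0.484
apply F[2]=-2.612 → step 3: x=-0.009, v=-0.242, θ=-0.064, ω=0.529
apply F[3]=-0.858 → step 4: x=-0.014, v=-0.250, θ=-0.054, ω=0.519
apply F[4]=+0.101 → step 5: x=-0.019, v=-0.246, θ=-0.044, ω=0.483
apply F[5]=+0.607 → step 6: x=-0.024, v=-0.236, θ=-0.035, ω=0.435
apply F[6]=+0.857 → step 7: x=-0.029, v=-0.224, θ=-0.026, ω=0.385
apply F[7]=+0.963 → step 8: x=-0.033, v=-0.210, θ=-0.019, ω=0.336
apply F[8]=+0.993 → step 9: x=-0.037, v=-0.196, θ=-0.013, ω=0.290
apply F[9]=+0.980 → step 10: x=-0.041, v=-0.183, θ=-0.008, ω=0.249
apply F[10]=+0.947 → step 11: x=-0.045, v=-0.170, θ=-0.003, ω=0.212
apply F[11]=+0.905 → step 12: x=-0.048, v=-0.159, θ=0.001, ω=0.180
apply F[12]=+0.860 → step 13: x=-0.051, v=-0.148, θ=0.004, ω=0.151
apply F[13]=+0.814 → step 14: x=-0.054, v=-0.137, θ=0.007, ω=0.126
apply F[14]=+0.771 → step 15: x=-0.056, v=-0.128, θ=0.009, ω=0.105
apply F[15]=+0.729 → step 16: x=-0.059, v=-0.119, θ=0.011, ω=0.086
apply F[16]=+0.691 → step 17: x=-0.061, v=-0.110, θ=0.013, ω=0.070
apply F[17]=+0.655 → step 18: x=-0.063, v=-0.103, θ=0.014, ω=0.056
apply F[18]=+0.622 → step 19: x=-0.065, v=-0.095, θ=0.015, ω=0.044
apply F[19]=+0.592 → step 20: x=-0.067, v=-0.088, θ=0.016, ω=0.034
apply F[20]=+0.563 → step 21: x=-0.069, v=-0.082, θ=0.016, ω=0.025
apply F[21]=+0.536 → step 22: x=-0.070, v=-0.076, θ=0.017, ω=0.017
apply F[22]=+0.512 → step 23: x=-0.072, v=-0.070, θ=0.017, ω=0.011
apply F[23]=+0.488 → step 24: x=-0.073, v=-0.065, θ=0.017, ω=0.005

Answer: x=-0.073, v=-0.065, θ=0.017, ω=0.005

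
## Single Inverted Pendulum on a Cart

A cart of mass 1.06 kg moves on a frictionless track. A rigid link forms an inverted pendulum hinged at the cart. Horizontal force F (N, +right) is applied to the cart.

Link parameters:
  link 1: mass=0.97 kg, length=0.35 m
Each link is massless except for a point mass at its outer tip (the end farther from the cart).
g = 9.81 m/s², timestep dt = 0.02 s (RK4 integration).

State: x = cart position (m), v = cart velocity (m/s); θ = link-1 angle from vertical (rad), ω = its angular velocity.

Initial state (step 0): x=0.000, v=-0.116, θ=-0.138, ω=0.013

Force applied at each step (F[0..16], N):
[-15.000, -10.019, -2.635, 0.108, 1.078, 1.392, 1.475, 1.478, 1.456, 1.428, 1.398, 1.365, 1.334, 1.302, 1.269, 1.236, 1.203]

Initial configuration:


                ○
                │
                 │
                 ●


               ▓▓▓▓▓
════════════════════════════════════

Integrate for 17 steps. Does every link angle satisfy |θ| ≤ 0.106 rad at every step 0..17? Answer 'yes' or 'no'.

apply F[0]=-15.000 → step 1: x=-0.005, v=-0.371, θ=-0.131, ω=0.658
apply F[1]=-10.019 → step 2: x=-0.014, v=-0.536, θ=-0.114, ω=1.058
apply F[2]=-2.635 → step 3: x=-0.025, v=-0.568, θ=-0.093, ω=1.091
apply F[3]=+0.108 → step 4: x=-0.036, v=-0.552, θ=-0.072, ω=0.999
apply F[4]=+1.078 → step 5: x=-0.047, v=-0.521, θ=-0.053, ω=0.876
apply F[5]=+1.392 → step 6: x=-0.057, v=-0.487, θ=-0.037, ω=0.753
apply F[6]=+1.475 → step 7: x=-0.066, v=-0.454, θ=-0.023, ω=0.642
apply F[7]=+1.478 → step 8: x=-0.075, v=-0.423, θ=-0.011, ω=0.545
apply F[8]=+1.456 → step 9: x=-0.083, v=-0.394, θ=-0.001, ω=0.460
apply F[9]=+1.428 → step 10: x=-0.091, v=-0.368, θ=0.007, ω=0.386
apply F[10]=+1.398 → step 11: x=-0.098, v=-0.344, θ=0.014, ω=0.323
apply F[11]=+1.365 → step 12: x=-0.105, v=-0.321, θ=0.020, ω=0.268
apply F[12]=+1.334 → step 13: x=-0.111, v=-0.300, θ=0.025, ω=0.221
apply F[13]=+1.302 → step 14: x=-0.117, v=-0.280, θ=0.029, ω=0.180
apply F[14]=+1.269 → step 15: x=-0.122, v=-0.262, θ=0.032, ω=0.145
apply F[15]=+1.236 → step 16: x=-0.127, v=-0.245, θ=0.035, ω=0.114
apply F[16]=+1.203 → step 17: x=-0.132, v=-0.228, θ=0.037, ω=0.088
Max |angle| over trajectory = 0.138 rad; bound = 0.106 → exceeded.

Answer: no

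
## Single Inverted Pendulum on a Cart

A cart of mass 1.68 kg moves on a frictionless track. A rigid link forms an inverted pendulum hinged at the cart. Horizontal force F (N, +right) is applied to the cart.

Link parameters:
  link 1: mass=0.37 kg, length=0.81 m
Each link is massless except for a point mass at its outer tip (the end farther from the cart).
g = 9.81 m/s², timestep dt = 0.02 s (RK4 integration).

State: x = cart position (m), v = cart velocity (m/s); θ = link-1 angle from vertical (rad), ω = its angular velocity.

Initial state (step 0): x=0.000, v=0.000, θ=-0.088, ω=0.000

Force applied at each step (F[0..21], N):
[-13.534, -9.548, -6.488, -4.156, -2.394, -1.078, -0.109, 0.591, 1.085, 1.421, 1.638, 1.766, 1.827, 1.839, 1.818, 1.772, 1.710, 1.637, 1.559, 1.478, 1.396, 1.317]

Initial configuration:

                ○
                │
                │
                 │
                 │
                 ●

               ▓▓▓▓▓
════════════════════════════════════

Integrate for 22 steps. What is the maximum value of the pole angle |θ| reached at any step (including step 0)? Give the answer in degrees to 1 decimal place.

Answer: 5.0°

Derivation:
apply F[0]=-13.534 → step 1: x=-0.002, v=-0.157, θ=-0.086, ω=0.172
apply F[1]=-9.548 → step 2: x=-0.006, v=-0.267, θ=-0.082, ω=0.287
apply F[2]=-6.488 → step 3: x=-0.012, v=-0.341, θ=-0.075, ω=0.359
apply F[3]=-4.156 → step 4: x=-0.019, v=-0.387, θ=-0.068, ω=0.398
apply F[4]=-2.394 → step 5: x=-0.027, v=-0.413, θ=-0.060, ω=0.415
apply F[5]=-1.078 → step 6: x=-0.036, v=-0.423, θ=-0.051, ω=0.414
apply F[6]=-0.109 → step 7: x=-0.044, v=-0.423, θ=-0.043, ω=0.402
apply F[7]=+0.591 → step 8: x=-0.052, v=-0.414, θ=-0.035, ω=0.382
apply F[8]=+1.085 → step 9: x=-0.060, v=-0.400, θ=-0.028, ω=0.357
apply F[9]=+1.421 → step 10: x=-0.068, v=-0.382, θ=-0.021, ω=0.329
apply F[10]=+1.638 → step 11: x=-0.076, v=-0.362, θ=-0.015, ω=0.299
apply F[11]=+1.766 → step 12: x=-0.083, v=-0.340, θ=-0.009, ω=0.270
apply F[12]=+1.827 → step 13: x=-0.089, v=-0.318, θ=-0.004, ω=0.241
apply F[13]=+1.839 → step 14: x=-0.095, v=-0.296, θ=0.001, ω=0.213
apply F[14]=+1.818 → step 15: x=-0.101, v=-0.274, θ=0.005, ω=0.187
apply F[15]=+1.772 → step 16: x=-0.106, v=-0.254, θ=0.008, ω=0.163
apply F[16]=+1.710 → step 17: x=-0.111, v=-0.234, θ=0.011, ω=0.141
apply F[17]=+1.637 → step 18: x=-0.116, v=-0.215, θ=0.014, ω=0.121
apply F[18]=+1.559 → step 19: x=-0.120, v=-0.197, θ=0.016, ω=0.102
apply F[19]=+1.478 → step 20: x=-0.124, v=-0.180, θ=0.018, ω=0.085
apply F[20]=+1.396 → step 21: x=-0.127, v=-0.164, θ=0.019, ω=0.070
apply F[21]=+1.317 → step 22: x=-0.130, v=-0.149, θ=0.021, ω=0.057
Max |angle| over trajectory = 0.088 rad = 5.0°.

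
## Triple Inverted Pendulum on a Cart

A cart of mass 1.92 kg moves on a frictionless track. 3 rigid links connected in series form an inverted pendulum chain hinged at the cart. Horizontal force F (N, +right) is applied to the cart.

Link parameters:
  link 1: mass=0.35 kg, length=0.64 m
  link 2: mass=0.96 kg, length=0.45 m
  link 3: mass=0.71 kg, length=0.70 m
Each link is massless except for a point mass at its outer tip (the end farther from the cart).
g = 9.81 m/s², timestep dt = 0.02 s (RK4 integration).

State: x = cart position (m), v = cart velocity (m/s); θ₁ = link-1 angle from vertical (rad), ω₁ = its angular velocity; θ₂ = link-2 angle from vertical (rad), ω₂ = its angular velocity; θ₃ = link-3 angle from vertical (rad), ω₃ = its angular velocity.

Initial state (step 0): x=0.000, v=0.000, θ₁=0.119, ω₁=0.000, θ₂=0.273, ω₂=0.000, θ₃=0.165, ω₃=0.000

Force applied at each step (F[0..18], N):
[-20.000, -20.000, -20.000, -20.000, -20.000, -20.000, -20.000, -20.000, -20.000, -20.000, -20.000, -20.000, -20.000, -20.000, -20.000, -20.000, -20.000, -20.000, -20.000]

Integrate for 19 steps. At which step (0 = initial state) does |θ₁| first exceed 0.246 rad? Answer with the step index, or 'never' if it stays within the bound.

apply F[0]=-20.000 → step 1: x=-0.002, v=-0.227, θ₁=0.121, ω₁=0.220, θ₂=0.276, ω₂=0.321, θ₃=0.165, ω₃=-0.040
apply F[1]=-20.000 → step 2: x=-0.009, v=-0.454, θ₁=0.128, ω₁=0.445, θ₂=0.286, ω₂=0.638, θ₃=0.163, ω₃=-0.081
apply F[2]=-20.000 → step 3: x=-0.020, v=-0.682, θ₁=0.139, ω₁=0.678, θ₂=0.302, ω₂=0.947, θ₃=0.161, ω₃=-0.125
apply F[3]=-20.000 → step 4: x=-0.036, v=-0.909, θ₁=0.155, ω₁=0.925, θ₂=0.324, ω₂=1.243, θ₃=0.158, ω₃=-0.170
apply F[4]=-20.000 → step 5: x=-0.057, v=-1.137, θ₁=0.176, ω₁=1.192, θ₂=0.351, ω₂=1.515, θ₃=0.155, ω₃=-0.217
apply F[5]=-20.000 → step 6: x=-0.082, v=-1.363, θ₁=0.203, ω₁=1.485, θ₂=0.384, ω₂=1.751, θ₃=0.150, ω₃=-0.262
apply F[6]=-20.000 → step 7: x=-0.111, v=-1.587, θ₁=0.236, ω₁=1.808, θ₂=0.421, ω₂=1.938, θ₃=0.144, ω₃=-0.301
apply F[7]=-20.000 → step 8: x=-0.145, v=-1.807, θ₁=0.275, ω₁=2.167, θ₂=0.461, ω₂=2.060, θ₃=0.138, ω₃=-0.328
apply F[8]=-20.000 → step 9: x=-0.184, v=-2.021, θ₁=0.323, ω₁=2.563, θ₂=0.503, ω₂=2.106, θ₃=0.131, ω₃=-0.336
apply F[9]=-20.000 → step 10: x=-0.226, v=-2.224, θ₁=0.378, ω₁=2.991, θ₂=0.545, ω₂=2.065, θ₃=0.124, ω₃=-0.317
apply F[10]=-20.000 → step 11: x=-0.272, v=-2.413, θ₁=0.442, ω₁=3.442, θ₂=0.585, ω₂=1.940, θ₃=0.119, ω₃=-0.262
apply F[11]=-20.000 → step 12: x=-0.322, v=-2.581, θ₁=0.516, ω₁=3.895, θ₂=0.622, ω₂=1.749, θ₃=0.114, ω₃=-0.162
apply F[12]=-20.000 → step 13: x=-0.376, v=-2.721, θ₁=0.598, ω₁=4.317, θ₂=0.655, ω₂=1.537, θ₃=0.112, ω₃=-0.011
apply F[13]=-20.000 → step 14: x=-0.431, v=-2.831, θ₁=0.688, ω₁=4.668, θ₂=0.684, ω₂=1.371, θ₃=0.114, ω₃=0.191
apply F[14]=-20.000 → step 15: x=-0.489, v=-2.911, θ₁=0.784, ω₁=4.914, θ₂=0.710, ω₂=1.328, θ₃=0.120, ω₃=0.434
apply F[15]=-20.000 → step 16: x=-0.547, v=-2.967, θ₁=0.884, ω₁=5.045, θ₂=0.738, ω₂=1.455, θ₃=0.132, ω₃=0.699
apply F[16]=-20.000 → step 17: x=-0.607, v=-3.008, θ₁=0.985, ω₁=5.073, θ₂=0.770, ω₂=1.759, θ₃=0.148, ω₃=0.972
apply F[17]=-20.000 → step 18: x=-0.668, v=-3.041, θ₁=1.086, ω₁=5.022, θ₂=0.809, ω₂=2.211, θ₃=0.171, ω₃=1.246
apply F[18]=-20.000 → step 19: x=-0.729, v=-3.068, θ₁=1.186, ω₁=4.910, θ₂=0.859, ω₂=2.776, θ₃=0.198, ω₃=1.522
|θ₁| = 0.275 > 0.246 first at step 8.

Answer: 8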